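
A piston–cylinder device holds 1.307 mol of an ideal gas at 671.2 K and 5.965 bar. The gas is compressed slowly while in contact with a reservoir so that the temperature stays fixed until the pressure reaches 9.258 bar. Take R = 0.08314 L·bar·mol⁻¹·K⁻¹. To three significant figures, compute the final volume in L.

V₂ ≈ 7.88 L

From PV = nRT: V₁ = nRT₁/P₁ = 12.23 L.
T constant ⇒ Boyle's law P V = const: T₂ = T₁; V₂ = V₁·(P₁/P₂) = 7.878 L.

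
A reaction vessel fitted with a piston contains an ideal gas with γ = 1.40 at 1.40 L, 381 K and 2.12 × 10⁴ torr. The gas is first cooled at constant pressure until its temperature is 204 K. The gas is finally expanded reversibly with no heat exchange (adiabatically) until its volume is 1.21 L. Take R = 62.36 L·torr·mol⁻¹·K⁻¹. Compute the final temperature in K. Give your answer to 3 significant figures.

Isobaric, so V/T is constant: P₂ = P₁; V₂ = V₁·(T₂/T₁) = 0.7496 L.
Reversible adiabatic, γ = 1.40: T₃ = T₂·(V₂/V₃)^(γ−1) = 168.4 K; P₃ = P₂·(V₂/V₃)^γ = 1.084e+04 torr.

T₃ ≈ 168 K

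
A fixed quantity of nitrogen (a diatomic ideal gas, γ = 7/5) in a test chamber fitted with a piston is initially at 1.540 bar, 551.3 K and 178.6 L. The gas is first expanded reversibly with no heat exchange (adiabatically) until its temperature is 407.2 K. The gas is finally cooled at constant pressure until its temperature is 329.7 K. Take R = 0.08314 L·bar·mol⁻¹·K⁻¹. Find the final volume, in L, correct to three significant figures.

V₃ ≈ 308 L

Reversible adiabatic, γ = 7/5: P₂ = P₁·(T₂/T₁)^(γ/(γ−1)) = 0.5333 bar; V₂ = V₁·(T₁/T₂)^(1/(γ−1)) = 380.9 L.
P constant ⇒ V ∝ T: P₃ = P₂; V₃ = V₂·(T₃/T₂) = 308.4 L.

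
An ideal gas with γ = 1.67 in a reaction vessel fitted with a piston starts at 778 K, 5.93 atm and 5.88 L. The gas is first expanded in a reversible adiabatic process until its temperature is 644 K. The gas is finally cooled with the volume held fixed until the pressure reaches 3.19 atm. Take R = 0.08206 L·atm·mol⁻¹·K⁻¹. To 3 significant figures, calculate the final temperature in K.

T₃ ≈ 555 K

Reversible adiabatic, γ = 1.67: P₂ = P₁·(T₂/T₁)^(γ/(γ−1)) = 3.702 atm; V₂ = V₁·(T₁/T₂)^(1/(γ−1)) = 7.797 L.
Isochoric, so P/T is constant: V₃ = V₂; T₃ = T₂·(P₃/P₂) = 554.9 K.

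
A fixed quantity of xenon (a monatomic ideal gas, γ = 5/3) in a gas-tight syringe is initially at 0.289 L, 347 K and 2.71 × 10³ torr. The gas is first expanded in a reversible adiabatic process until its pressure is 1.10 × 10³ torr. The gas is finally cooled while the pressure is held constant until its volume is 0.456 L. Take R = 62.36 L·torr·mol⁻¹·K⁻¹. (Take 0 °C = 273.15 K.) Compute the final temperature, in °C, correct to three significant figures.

T₃ ≈ -50.9 °C

Reversible adiabatic, γ = 5/3: T₂ = T₁·(P₂/P₁)^((γ−1)/γ) = 241.9 K; V₂ = V₁·(P₁/P₂)^(1/γ) = 0.4964 L.
P constant ⇒ V ∝ T: P₃ = P₂; T₃ = T₂·(V₃/V₂) = 222.2 K.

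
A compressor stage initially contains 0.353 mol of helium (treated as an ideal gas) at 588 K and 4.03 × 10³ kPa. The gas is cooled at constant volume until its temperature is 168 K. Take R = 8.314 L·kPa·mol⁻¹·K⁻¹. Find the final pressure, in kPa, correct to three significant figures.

P₂ ≈ 1.15e+03 kPa

From PV = nRT: V₁ = nRT₁/P₁ = 0.4282 L.
V constant ⇒ P ∝ T: V₂ = V₁; P₂ = P₁·(T₂/T₁) = 1151 kPa.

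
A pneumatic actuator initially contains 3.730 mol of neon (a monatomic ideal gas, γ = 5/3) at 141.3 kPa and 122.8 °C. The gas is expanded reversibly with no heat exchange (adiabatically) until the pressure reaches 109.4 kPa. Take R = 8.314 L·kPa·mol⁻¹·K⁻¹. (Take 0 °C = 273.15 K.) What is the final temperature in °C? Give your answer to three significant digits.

Convert: T₁ = 395.9 K.
From PV = nRT: V₁ = nRT₁/P₁ = 86.90 L.
Adiabatic (γ = 5/3), T V^(γ−1) and P V^γ constant: T₂ = T₁·(P₂/P₁)^((γ−1)/γ) = 357.4 K; V₂ = V₁·(P₁/P₂)^(1/γ) = 101.3 L.

T₂ ≈ 84.3 °C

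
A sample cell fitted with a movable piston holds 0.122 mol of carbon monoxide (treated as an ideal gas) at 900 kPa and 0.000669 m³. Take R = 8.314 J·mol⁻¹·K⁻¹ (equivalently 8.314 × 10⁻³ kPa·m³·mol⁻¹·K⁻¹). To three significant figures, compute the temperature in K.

PV = nRT ⇒ T = PV/(nR) = (900 × 0.000669) / (0.122 × 8.314 × 10⁻³)

T ≈ 594 K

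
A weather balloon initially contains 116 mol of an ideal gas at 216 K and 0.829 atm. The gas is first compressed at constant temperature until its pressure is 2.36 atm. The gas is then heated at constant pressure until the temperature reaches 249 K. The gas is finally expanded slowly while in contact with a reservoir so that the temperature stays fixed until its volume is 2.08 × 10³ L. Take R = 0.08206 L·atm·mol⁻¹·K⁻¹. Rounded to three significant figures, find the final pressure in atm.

P₄ ≈ 1.14 atm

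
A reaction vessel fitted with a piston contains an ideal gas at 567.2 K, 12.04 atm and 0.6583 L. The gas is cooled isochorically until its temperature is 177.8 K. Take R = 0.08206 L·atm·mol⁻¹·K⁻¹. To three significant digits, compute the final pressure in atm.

P₂ ≈ 3.77 atm

Isochoric, so P/T is constant: V₂ = V₁; P₂ = P₁·(T₂/T₁) = 3.774 atm.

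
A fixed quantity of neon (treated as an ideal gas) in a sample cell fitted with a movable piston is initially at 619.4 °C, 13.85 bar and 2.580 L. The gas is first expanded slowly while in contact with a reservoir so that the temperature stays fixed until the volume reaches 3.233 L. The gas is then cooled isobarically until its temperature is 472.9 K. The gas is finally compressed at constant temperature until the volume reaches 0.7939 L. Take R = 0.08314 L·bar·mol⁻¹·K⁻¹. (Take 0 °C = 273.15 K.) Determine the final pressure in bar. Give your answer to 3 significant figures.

P₄ ≈ 23.8 bar

Convert: T₁ = 892.5 K.
Isothermal, so P V is constant: T₂ = T₁; P₂ = P₁·(V₁/V₂) = 11.05 bar.
Isobaric, so V/T is constant: P₃ = P₂; V₃ = V₂·(T₃/T₂) = 1.713 L.
T constant ⇒ Boyle's law P V = const: T₄ = T₃; P₄ = P₃·(V₃/V₄) = 23.85 bar.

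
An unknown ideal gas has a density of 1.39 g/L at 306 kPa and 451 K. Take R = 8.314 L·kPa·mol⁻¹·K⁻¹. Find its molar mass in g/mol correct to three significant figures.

M ≈ 17.0 g/mol

ρ = PM/(RT) ⇒ M = ρRT/P = (1.39 × 8.314 × 451.0) / 306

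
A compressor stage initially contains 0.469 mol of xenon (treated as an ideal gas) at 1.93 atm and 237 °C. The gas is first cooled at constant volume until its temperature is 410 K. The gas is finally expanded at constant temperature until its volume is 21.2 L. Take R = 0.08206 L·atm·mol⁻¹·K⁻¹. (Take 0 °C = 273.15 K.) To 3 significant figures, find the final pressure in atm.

Convert: T₁ = 510.1 K.
From PV = nRT: V₁ = nRT₁/P₁ = 10.17 L.
V constant ⇒ P ∝ T: V₂ = V₁; P₂ = P₁·(T₂/T₁) = 1.551 atm.
Isothermal, so P V is constant: T₃ = T₂; P₃ = P₂·(V₂/V₃) = 0.7443 atm.

P₃ ≈ 0.744 atm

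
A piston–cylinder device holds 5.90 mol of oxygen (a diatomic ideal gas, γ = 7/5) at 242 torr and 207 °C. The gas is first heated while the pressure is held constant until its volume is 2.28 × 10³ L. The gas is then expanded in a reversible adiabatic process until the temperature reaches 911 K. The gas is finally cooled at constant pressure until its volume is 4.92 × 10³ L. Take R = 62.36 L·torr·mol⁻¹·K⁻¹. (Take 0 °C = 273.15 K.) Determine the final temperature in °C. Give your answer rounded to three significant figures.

Convert: T₁ = 480.1 K.
From PV = nRT: V₁ = nRT₁/P₁ = 730.0 L.
P constant ⇒ V ∝ T: P₂ = P₁; T₂ = T₁·(V₂/V₁) = 1500 K.
Adiabatic (γ = 7/5), T V^(γ−1) and P V^γ constant: P₃ = P₂·(T₃/T₂)^(γ/(γ−1)) = 42.28 torr; V₃ = V₂·(T₂/T₃)^(1/(γ−1)) = 7927 L.
Isobaric, so V/T is constant: P₄ = P₃; T₄ = T₃·(V₄/V₃) = 565.4 K.

T₄ ≈ 292 °C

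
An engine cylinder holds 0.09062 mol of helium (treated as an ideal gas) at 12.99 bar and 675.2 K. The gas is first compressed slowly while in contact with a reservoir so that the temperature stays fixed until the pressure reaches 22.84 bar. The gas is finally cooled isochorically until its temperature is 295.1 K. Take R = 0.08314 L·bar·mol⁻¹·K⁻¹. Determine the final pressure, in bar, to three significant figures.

P₃ ≈ 9.98 bar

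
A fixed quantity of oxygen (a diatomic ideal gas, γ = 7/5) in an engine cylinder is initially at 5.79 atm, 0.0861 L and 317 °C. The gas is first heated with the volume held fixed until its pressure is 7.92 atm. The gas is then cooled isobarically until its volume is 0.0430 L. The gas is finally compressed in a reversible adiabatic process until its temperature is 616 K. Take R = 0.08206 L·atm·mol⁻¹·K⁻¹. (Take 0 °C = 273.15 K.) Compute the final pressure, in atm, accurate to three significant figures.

Convert: T₁ = 590.1 K.
Isochoric, so P/T is constant: V₂ = V₁; T₂ = T₁·(P₂/P₁) = 807.3 K.
P constant ⇒ V ∝ T: P₃ = P₂; T₃ = T₂·(V₃/V₂) = 403.2 K.
Adiabatic (γ = 7/5), T V^(γ−1) and P V^γ constant: P₄ = P₃·(T₄/T₃)^(γ/(γ−1)) = 34.92 atm; V₄ = V₃·(T₃/T₄)^(1/(γ−1)) = 0.01490 L.

P₄ ≈ 34.9 atm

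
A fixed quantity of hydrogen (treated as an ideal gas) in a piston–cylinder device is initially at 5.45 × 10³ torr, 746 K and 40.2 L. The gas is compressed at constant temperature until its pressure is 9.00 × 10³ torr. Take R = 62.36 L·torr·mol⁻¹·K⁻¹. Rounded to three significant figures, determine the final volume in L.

V₂ ≈ 24.3 L

T constant ⇒ Boyle's law P V = const: T₂ = T₁; V₂ = V₁·(P₁/P₂) = 24.34 L.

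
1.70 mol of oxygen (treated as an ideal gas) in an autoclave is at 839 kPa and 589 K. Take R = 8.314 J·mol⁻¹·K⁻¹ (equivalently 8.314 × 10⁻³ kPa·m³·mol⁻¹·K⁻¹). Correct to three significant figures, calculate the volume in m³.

PV = nRT ⇒ V = nRT/P = (1.70 × 8.314 × 10⁻³ × 589) / 839

V ≈ 0.00992 m³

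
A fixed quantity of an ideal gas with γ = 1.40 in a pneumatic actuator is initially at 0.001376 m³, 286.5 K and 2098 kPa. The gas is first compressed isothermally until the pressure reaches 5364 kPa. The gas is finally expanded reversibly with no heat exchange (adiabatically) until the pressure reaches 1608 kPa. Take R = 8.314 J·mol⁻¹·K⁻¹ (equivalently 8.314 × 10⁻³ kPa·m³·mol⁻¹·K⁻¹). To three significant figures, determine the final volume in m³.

V₃ ≈ 0.00127 m³

Isothermal, so P V is constant: T₂ = T₁; V₂ = V₁·(P₁/P₂) = 0.0005382 m³.
Reversible adiabatic, γ = 1.40: T₃ = T₂·(P₃/P₂)^((γ−1)/γ) = 203.1 K; V₃ = V₂·(P₂/P₃)^(1/γ) = 0.001272 m³.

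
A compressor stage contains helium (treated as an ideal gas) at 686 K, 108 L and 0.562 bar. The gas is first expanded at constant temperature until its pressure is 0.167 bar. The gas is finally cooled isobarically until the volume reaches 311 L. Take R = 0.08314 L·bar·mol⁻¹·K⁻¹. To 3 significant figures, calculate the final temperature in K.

T₃ ≈ 587 K

T constant ⇒ Boyle's law P V = const: T₂ = T₁; V₂ = V₁·(P₁/P₂) = 363.4 L.
Isobaric, so V/T is constant: P₃ = P₂; T₃ = T₂·(V₃/V₂) = 587.0 K.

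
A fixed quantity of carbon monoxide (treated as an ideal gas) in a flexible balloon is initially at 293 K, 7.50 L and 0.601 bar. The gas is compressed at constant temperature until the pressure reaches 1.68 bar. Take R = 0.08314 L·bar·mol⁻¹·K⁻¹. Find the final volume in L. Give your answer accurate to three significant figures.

T constant ⇒ Boyle's law P V = const: T₂ = T₁; V₂ = V₁·(P₁/P₂) = 2.683 L.

V₂ ≈ 2.68 L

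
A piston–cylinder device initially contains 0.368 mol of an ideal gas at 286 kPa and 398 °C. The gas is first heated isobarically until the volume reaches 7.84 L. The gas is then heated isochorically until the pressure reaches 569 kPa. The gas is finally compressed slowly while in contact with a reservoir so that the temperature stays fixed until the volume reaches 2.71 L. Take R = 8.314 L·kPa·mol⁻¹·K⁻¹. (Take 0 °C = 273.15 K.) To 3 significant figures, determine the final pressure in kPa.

P₄ ≈ 1.65e+03 kPa

Convert: T₁ = 671.1 K.
From PV = nRT: V₁ = nRT₁/P₁ = 7.180 L.
Isobaric, so V/T is constant: P₂ = P₁; T₂ = T₁·(V₂/V₁) = 732.9 K.
V constant ⇒ P ∝ T: V₃ = V₂; T₃ = T₂·(P₃/P₂) = 1458 K.
Isothermal, so P V is constant: T₄ = T₃; P₄ = P₃·(V₃/V₄) = 1646 kPa.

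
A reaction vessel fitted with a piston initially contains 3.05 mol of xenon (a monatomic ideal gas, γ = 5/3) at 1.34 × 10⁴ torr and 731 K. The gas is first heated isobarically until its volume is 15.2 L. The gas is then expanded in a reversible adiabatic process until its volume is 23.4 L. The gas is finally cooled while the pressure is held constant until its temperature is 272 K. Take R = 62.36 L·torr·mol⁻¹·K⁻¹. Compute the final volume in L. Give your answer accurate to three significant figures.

From PV = nRT: V₁ = nRT₁/P₁ = 10.38 L.
Isobaric, so V/T is constant: P₂ = P₁; T₂ = T₁·(V₂/V₁) = 1071 K.
Reversible adiabatic, γ = 5/3: T₃ = T₂·(V₂/V₃)^(γ−1) = 803.2 K; P₃ = P₂·(V₂/V₃)^γ = 6529 torr.
Isobaric, so V/T is constant: P₄ = P₃; V₄ = V₃·(T₄/T₃) = 7.924 L.

V₄ ≈ 7.92 L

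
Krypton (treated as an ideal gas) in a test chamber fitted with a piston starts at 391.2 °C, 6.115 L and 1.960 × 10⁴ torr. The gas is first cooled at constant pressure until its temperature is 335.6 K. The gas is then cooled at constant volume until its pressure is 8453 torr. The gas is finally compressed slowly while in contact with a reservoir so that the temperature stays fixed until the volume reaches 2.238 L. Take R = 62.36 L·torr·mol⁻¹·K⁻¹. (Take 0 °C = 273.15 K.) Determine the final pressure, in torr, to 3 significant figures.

Convert: T₁ = 664.3 K.
P constant ⇒ V ∝ T: P₂ = P₁; V₂ = V₁·(T₂/T₁) = 3.089 L.
Isochoric, so P/T is constant: V₃ = V₂; T₃ = T₂·(P₃/P₂) = 144.7 K.
Isothermal, so P V is constant: T₄ = T₃; P₄ = P₃·(V₃/V₄) = 1.167e+04 torr.

P₄ ≈ 1.17e+04 torr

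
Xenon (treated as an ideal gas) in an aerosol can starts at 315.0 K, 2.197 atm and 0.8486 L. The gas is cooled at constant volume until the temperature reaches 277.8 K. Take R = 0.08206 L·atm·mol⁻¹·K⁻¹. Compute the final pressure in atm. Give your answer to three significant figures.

P₂ ≈ 1.94 atm

V constant ⇒ P ∝ T: V₂ = V₁; P₂ = P₁·(T₂/T₁) = 1.938 atm.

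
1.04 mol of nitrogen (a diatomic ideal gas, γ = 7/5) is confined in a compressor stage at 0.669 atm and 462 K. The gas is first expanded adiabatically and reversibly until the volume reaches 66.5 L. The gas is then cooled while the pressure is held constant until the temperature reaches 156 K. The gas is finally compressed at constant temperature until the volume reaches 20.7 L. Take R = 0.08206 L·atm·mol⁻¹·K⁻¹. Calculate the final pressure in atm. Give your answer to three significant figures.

P₄ ≈ 0.643 atm

From PV = nRT: V₁ = nRT₁/P₁ = 58.94 L.
Adiabatic (γ = 7/5), T V^(γ−1) and P V^γ constant: T₂ = T₁·(V₁/V₂)^(γ−1) = 440.2 K; P₂ = P₁·(V₁/V₂)^γ = 0.5649 atm.
P constant ⇒ V ∝ T: P₃ = P₂; V₃ = V₂·(T₃/T₂) = 23.57 L.
Isothermal, so P V is constant: T₄ = T₃; P₄ = P₃·(V₃/V₄) = 0.6432 atm.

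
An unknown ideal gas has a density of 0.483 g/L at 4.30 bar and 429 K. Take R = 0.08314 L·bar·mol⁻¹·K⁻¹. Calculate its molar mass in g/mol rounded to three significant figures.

ρ = PM/(RT) ⇒ M = ρRT/P = (0.483 × 0.08314 × 429.0) / 4.30

M ≈ 4.01 g/mol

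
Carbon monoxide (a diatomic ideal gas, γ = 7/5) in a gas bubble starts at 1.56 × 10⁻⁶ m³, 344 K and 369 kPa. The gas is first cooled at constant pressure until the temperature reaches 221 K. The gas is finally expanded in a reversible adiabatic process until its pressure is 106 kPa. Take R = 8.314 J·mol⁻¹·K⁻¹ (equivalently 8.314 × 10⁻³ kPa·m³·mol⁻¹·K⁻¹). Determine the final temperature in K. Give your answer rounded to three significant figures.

T₃ ≈ 155 K

P constant ⇒ V ∝ T: P₂ = P₁; V₂ = V₁·(T₂/T₁) = 1.002e-06 m³.
Adiabatic (γ = 7/5), T V^(γ−1) and P V^γ constant: T₃ = T₂·(P₃/P₂)^((γ−1)/γ) = 154.7 K; V₃ = V₂·(P₂/P₃)^(1/γ) = 2.443e-06 m³.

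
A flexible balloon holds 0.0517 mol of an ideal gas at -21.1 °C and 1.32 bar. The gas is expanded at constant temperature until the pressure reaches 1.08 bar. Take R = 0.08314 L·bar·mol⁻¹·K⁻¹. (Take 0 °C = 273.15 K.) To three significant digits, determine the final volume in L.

V₂ ≈ 1.00 L

Convert: T₁ = 252.0 K.
From PV = nRT: V₁ = nRT₁/P₁ = 0.8208 L.
Isothermal, so P V is constant: T₂ = T₁; V₂ = V₁·(P₁/P₂) = 1.003 L.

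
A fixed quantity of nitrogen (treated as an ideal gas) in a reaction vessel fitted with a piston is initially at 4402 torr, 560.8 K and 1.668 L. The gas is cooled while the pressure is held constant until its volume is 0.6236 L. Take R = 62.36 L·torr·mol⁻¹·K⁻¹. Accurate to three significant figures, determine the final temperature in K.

T₂ ≈ 210 K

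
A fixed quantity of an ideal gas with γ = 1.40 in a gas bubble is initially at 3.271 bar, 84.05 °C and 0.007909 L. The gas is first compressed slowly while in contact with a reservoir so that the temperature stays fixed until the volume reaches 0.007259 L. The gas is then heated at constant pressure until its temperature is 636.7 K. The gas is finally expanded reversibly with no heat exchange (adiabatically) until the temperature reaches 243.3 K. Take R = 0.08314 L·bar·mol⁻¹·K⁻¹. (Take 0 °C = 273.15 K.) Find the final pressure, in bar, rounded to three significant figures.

P₄ ≈ 0.123 bar

Convert: T₁ = 357.2 K.
Isothermal, so P V is constant: T₂ = T₁; P₂ = P₁·(V₁/V₂) = 3.564 bar.
Isobaric, so V/T is constant: P₃ = P₂; V₃ = V₂·(T₃/T₂) = 0.01294 L.
Reversible adiabatic, γ = 1.40: P₄ = P₃·(T₄/T₃)^(γ/(γ−1)) = 0.1229 bar; V₄ = V₃·(T₃/T₄)^(1/(γ−1)) = 0.1433 L.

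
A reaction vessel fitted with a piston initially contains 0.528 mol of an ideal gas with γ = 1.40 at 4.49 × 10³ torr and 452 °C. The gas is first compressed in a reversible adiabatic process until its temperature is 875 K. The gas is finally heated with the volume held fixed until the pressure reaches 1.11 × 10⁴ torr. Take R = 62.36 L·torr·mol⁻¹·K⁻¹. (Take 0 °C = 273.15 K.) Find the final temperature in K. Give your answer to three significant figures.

T₃ ≈ 1.12e+03 K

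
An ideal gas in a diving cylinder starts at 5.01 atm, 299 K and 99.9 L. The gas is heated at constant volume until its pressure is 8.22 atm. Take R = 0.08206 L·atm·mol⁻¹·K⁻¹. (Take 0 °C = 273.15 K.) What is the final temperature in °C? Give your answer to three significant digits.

T₂ ≈ 217 °C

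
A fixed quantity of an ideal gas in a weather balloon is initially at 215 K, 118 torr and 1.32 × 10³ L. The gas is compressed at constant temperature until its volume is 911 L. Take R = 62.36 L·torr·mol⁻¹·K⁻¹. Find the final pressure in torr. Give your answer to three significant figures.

P₂ ≈ 171 torr

Isothermal, so P V is constant: T₂ = T₁; P₂ = P₁·(V₁/V₂) = 171.0 torr.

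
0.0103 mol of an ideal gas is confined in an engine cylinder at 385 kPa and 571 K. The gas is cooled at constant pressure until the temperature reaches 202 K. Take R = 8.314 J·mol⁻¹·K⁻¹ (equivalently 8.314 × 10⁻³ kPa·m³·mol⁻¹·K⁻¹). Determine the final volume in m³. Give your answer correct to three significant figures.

From PV = nRT: V₁ = nRT₁/P₁ = 0.0001270 m³.
P constant ⇒ V ∝ T: P₂ = P₁; V₂ = V₁·(T₂/T₁) = 4.493e-05 m³.

V₂ ≈ 4.49e-05 m³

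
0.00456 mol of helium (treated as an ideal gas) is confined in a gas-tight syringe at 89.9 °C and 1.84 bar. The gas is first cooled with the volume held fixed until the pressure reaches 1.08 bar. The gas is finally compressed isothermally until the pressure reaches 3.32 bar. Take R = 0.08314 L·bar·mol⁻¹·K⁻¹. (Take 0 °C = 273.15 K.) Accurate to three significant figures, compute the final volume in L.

V₃ ≈ 0.0243 L

Convert: T₁ = 363.0 K.
From PV = nRT: V₁ = nRT₁/P₁ = 0.07480 L.
V constant ⇒ P ∝ T: V₂ = V₁; T₂ = T₁·(P₂/P₁) = 213.1 K.
Isothermal, so P V is constant: T₃ = T₂; V₃ = V₂·(P₂/P₃) = 0.02433 L.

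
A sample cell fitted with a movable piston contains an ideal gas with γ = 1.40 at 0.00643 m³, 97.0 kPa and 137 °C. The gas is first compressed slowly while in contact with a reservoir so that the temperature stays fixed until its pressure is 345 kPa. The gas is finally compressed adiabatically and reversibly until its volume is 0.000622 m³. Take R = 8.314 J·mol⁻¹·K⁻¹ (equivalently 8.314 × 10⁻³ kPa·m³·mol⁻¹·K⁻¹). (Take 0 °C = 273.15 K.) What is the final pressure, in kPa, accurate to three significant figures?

Convert: T₁ = 410.1 K.
T constant ⇒ Boyle's law P V = const: T₂ = T₁; V₂ = V₁·(P₁/P₂) = 0.001808 m³.
Adiabatic (γ = 1.40), T V^(γ−1) and P V^γ constant: T₃ = T₂·(V₂/V₃)^(γ−1) = 628.5 K; P₃ = P₂·(V₂/V₃)^γ = 1537 kPa.

P₃ ≈ 1.54e+03 kPa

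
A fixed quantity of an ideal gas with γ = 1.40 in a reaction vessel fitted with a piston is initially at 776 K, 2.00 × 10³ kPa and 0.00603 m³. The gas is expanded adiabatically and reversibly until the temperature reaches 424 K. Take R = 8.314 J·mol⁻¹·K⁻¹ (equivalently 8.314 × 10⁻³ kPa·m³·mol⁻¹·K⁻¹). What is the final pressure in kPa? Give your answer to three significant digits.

P₂ ≈ 241 kPa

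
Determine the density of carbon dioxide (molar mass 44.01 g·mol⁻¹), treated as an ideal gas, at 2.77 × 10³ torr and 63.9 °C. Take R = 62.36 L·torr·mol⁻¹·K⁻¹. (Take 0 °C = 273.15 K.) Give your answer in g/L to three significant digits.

ρ ≈ 5.80 g/L

ρ = PM/(RT) = (2.77e+03 × 44.01) / (62.36 × 337.0)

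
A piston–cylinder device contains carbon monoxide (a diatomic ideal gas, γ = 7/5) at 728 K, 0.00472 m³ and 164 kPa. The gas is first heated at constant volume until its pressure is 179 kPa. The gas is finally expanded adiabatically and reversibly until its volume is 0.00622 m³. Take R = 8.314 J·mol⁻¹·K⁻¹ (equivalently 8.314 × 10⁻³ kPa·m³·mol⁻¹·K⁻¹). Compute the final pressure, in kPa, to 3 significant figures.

V constant ⇒ P ∝ T: V₂ = V₁; T₂ = T₁·(P₂/P₁) = 794.6 K.
Reversible adiabatic, γ = 7/5: T₃ = T₂·(V₂/V₃)^(γ−1) = 711.5 K; P₃ = P₂·(V₂/V₃)^γ = 121.6 kPa.

P₃ ≈ 122 kPa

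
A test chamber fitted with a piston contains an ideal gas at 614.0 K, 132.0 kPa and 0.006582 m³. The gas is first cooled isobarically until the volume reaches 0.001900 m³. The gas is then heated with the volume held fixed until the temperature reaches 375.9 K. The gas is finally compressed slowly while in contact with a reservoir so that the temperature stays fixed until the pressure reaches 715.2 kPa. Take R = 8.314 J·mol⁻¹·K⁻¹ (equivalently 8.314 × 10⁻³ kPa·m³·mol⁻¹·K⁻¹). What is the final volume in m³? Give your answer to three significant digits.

V₄ ≈ 0.000744 m³

Isobaric, so V/T is constant: P₂ = P₁; T₂ = T₁·(V₂/V₁) = 177.2 K.
V constant ⇒ P ∝ T: V₃ = V₂; P₃ = P₂·(T₃/T₂) = 280.0 kPa.
T constant ⇒ Boyle's law P V = const: T₄ = T₃; V₄ = V₃·(P₃/P₄) = 0.0007437 m³.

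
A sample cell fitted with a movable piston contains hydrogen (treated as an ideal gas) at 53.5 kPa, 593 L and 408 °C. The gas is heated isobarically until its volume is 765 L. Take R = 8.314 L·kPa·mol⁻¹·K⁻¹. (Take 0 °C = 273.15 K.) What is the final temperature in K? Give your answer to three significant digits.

T₂ ≈ 879 K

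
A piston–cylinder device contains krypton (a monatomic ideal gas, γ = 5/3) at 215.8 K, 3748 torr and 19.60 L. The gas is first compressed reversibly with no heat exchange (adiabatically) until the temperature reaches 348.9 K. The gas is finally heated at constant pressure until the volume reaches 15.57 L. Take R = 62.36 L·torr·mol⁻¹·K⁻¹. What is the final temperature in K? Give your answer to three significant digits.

Reversible adiabatic, γ = 5/3: P₂ = P₁·(T₂/T₁)^(γ/(γ−1)) = 1.246e+04 torr; V₂ = V₁·(T₁/T₂)^(1/(γ−1)) = 9.534 L.
P constant ⇒ V ∝ T: P₃ = P₂; T₃ = T₂·(V₃/V₂) = 569.8 K.

T₃ ≈ 570 K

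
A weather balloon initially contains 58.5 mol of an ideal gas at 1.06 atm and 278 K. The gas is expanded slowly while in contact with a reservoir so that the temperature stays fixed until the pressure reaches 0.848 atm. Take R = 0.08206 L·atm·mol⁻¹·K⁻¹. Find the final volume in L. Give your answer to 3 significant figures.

From PV = nRT: V₁ = nRT₁/P₁ = 1259 L.
T constant ⇒ Boyle's law P V = const: T₂ = T₁; V₂ = V₁·(P₁/P₂) = 1574 L.

V₂ ≈ 1.57e+03 L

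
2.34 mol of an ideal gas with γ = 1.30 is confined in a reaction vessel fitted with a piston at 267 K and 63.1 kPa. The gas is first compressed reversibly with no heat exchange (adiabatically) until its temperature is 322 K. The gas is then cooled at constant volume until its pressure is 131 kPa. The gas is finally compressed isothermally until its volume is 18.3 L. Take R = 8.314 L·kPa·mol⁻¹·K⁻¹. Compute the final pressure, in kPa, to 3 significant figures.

From PV = nRT: V₁ = nRT₁/P₁ = 82.32 L.
Adiabatic (γ = 1.30), T V^(γ−1) and P V^γ constant: P₂ = P₁·(T₂/T₁)^(γ/(γ−1)) = 142.1 kPa; V₂ = V₁·(T₁/T₂)^(1/(γ−1)) = 44.09 L.
Isochoric, so P/T is constant: V₃ = V₂; T₃ = T₂·(P₃/P₂) = 296.9 K.
Isothermal, so P V is constant: T₄ = T₃; P₄ = P₃·(V₃/V₄) = 315.6 kPa.

P₄ ≈ 316 kPa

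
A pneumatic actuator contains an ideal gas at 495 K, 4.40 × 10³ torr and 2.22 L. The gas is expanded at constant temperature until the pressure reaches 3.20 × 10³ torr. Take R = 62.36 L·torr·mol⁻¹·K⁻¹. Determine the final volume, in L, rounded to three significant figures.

Isothermal, so P V is constant: T₂ = T₁; V₂ = V₁·(P₁/P₂) = 3.053 L.

V₂ ≈ 3.05 L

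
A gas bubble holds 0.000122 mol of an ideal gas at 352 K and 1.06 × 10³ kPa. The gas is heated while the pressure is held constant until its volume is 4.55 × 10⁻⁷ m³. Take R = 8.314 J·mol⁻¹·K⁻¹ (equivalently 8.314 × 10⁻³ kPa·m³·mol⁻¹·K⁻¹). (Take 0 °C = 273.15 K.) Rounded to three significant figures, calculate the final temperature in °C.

From PV = nRT: V₁ = nRT₁/P₁ = 3.368e-07 m³.
Isobaric, so V/T is constant: P₂ = P₁; T₂ = T₁·(V₂/V₁) = 475.5 K.

T₂ ≈ 202 °C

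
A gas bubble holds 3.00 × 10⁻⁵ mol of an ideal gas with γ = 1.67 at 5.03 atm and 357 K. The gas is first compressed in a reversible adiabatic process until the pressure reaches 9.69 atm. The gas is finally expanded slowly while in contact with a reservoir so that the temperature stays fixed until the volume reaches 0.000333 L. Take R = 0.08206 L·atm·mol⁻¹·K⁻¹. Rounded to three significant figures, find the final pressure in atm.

From PV = nRT: V₁ = nRT₁/P₁ = 0.0001747 L.
Adiabatic (γ = 1.67), T V^(γ−1) and P V^γ constant: T₂ = T₁·(P₂/P₁)^((γ−1)/γ) = 464.4 K; V₂ = V₁·(P₁/P₂)^(1/γ) = 0.0001180 L.
T constant ⇒ Boyle's law P V = const: T₃ = T₂; P₃ = P₂·(V₂/V₃) = 3.433 atm.

P₃ ≈ 3.43 atm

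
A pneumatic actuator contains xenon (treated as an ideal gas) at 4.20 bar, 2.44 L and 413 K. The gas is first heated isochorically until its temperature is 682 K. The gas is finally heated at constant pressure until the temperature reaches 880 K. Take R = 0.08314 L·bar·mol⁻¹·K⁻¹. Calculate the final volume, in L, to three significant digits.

V₃ ≈ 3.15 L

V constant ⇒ P ∝ T: V₂ = V₁; P₂ = P₁·(T₂/T₁) = 6.936 bar.
Isobaric, so V/T is constant: P₃ = P₂; V₃ = V₂·(T₃/T₂) = 3.148 L.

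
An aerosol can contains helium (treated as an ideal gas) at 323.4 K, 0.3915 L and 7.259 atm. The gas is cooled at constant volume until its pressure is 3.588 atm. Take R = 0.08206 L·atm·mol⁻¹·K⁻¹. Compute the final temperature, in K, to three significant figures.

V constant ⇒ P ∝ T: V₂ = V₁; T₂ = T₁·(P₂/P₁) = 159.9 K.

T₂ ≈ 160 K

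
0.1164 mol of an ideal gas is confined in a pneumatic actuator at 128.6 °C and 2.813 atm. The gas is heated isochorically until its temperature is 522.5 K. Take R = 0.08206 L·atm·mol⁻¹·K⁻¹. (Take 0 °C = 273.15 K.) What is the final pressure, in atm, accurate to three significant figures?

P₂ ≈ 3.66 atm

Convert: T₁ = 401.8 K.
From PV = nRT: V₁ = nRT₁/P₁ = 1.364 L.
V constant ⇒ P ∝ T: V₂ = V₁; P₂ = P₁·(T₂/T₁) = 3.658 atm.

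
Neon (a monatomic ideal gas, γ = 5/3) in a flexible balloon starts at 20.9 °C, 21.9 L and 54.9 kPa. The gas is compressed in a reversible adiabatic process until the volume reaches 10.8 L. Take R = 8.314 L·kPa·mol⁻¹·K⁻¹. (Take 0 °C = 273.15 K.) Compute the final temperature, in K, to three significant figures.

T₂ ≈ 471 K

Convert: T₁ = 294.0 K.
Adiabatic (γ = 5/3), T V^(γ−1) and P V^γ constant: T₂ = T₁·(V₁/V₂)^(γ−1) = 471.1 K; P₂ = P₁·(V₁/V₂)^γ = 178.3 kPa.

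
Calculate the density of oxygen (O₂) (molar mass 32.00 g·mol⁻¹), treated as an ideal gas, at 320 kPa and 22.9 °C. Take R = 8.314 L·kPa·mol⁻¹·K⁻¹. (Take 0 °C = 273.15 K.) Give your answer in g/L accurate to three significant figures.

ρ ≈ 4.16 g/L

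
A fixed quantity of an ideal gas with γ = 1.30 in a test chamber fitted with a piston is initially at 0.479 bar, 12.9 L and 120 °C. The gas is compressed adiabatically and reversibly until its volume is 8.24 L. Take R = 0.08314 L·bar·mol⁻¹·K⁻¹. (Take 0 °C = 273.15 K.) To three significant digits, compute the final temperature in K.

T₂ ≈ 450 K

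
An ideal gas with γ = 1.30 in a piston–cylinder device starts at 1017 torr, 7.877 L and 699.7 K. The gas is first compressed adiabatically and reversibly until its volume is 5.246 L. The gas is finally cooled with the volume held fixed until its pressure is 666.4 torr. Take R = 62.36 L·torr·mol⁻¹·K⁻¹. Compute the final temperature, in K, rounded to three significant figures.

Adiabatic (γ = 1.30), T V^(γ−1) and P V^γ constant: T₂ = T₁·(V₁/V₂)^(γ−1) = 790.4 K; P₂ = P₁·(V₁/V₂)^γ = 1725 torr.
V constant ⇒ P ∝ T: V₃ = V₂; T₃ = T₂·(P₃/P₂) = 305.3 K.

T₃ ≈ 305 K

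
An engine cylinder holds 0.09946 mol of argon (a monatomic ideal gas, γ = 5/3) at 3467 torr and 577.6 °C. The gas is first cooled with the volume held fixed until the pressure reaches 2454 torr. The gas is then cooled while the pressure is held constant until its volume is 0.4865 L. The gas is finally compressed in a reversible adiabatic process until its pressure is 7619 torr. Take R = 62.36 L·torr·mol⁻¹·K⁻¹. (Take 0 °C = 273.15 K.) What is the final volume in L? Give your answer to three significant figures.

V₄ ≈ 0.247 L

Convert: T₁ = 850.8 K.
From PV = nRT: V₁ = nRT₁/P₁ = 1.522 L.
V constant ⇒ P ∝ T: V₂ = V₁; T₂ = T₁·(P₂/P₁) = 602.2 K.
Isobaric, so V/T is constant: P₃ = P₂; T₃ = T₂·(V₃/V₂) = 192.5 K.
Adiabatic (γ = 5/3), T V^(γ−1) and P V^γ constant: T₄ = T₃·(P₄/P₃)^((γ−1)/γ) = 302.8 K; V₄ = V₃·(P₃/P₄)^(1/γ) = 0.2465 L.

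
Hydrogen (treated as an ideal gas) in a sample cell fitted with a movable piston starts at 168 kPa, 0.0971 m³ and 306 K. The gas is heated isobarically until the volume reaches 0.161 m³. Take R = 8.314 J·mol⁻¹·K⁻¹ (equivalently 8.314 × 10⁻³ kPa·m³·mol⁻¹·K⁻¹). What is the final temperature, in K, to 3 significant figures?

T₂ ≈ 507 K

Isobaric, so V/T is constant: P₂ = P₁; T₂ = T₁·(V₂/V₁) = 507.4 K.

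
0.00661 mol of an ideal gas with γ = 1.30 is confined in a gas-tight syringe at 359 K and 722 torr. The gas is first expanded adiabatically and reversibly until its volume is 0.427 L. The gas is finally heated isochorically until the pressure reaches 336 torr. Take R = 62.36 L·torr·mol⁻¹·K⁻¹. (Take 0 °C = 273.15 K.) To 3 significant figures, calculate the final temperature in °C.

From PV = nRT: V₁ = nRT₁/P₁ = 0.2050 L.
Adiabatic (γ = 1.30), T V^(γ−1) and P V^γ constant: T₂ = T₁·(V₁/V₂)^(γ−1) = 288.0 K; P₂ = P₁·(V₁/V₂)^γ = 278.1 torr.
Isochoric, so P/T is constant: V₃ = V₂; T₃ = T₂·(P₃/P₂) = 348.1 K.

T₃ ≈ 74.9 °C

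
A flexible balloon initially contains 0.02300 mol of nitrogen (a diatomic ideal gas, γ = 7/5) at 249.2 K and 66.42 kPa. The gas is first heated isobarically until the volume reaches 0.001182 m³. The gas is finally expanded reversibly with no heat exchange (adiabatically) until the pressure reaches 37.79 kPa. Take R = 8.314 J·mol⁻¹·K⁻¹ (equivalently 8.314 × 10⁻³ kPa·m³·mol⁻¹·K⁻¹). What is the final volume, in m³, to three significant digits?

From PV = nRT: V₁ = nRT₁/P₁ = 0.0007174 m³.
Isobaric, so V/T is constant: P₂ = P₁; T₂ = T₁·(V₂/V₁) = 410.6 K.
Reversible adiabatic, γ = 7/5: T₃ = T₂·(P₃/P₂)^((γ−1)/γ) = 349.5 K; V₃ = V₂·(P₂/P₃)^(1/γ) = 0.001768 m³.

V₃ ≈ 0.00177 m³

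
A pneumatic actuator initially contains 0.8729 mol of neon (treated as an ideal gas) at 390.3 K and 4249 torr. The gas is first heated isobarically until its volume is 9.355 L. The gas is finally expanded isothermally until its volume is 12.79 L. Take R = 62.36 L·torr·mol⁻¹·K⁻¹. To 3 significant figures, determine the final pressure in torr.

P₃ ≈ 3.11e+03 torr

From PV = nRT: V₁ = nRT₁/P₁ = 5.000 L.
Isobaric, so V/T is constant: P₂ = P₁; T₂ = T₁·(V₂/V₁) = 730.2 K.
Isothermal, so P V is constant: T₃ = T₂; P₃ = P₂·(V₂/V₃) = 3108 torr.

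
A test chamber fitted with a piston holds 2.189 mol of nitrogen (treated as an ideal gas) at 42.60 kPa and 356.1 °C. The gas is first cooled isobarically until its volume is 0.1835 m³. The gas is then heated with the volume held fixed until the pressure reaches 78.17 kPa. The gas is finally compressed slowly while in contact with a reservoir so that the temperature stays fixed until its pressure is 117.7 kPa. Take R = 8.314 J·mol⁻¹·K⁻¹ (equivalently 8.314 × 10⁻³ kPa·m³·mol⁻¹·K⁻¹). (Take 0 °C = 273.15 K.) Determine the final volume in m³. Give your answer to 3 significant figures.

Convert: T₁ = 629.2 K.
From PV = nRT: V₁ = nRT₁/P₁ = 0.2688 m³.
P constant ⇒ V ∝ T: P₂ = P₁; T₂ = T₁·(V₂/V₁) = 429.5 K.
Isochoric, so P/T is constant: V₃ = V₂; T₃ = T₂·(P₃/P₂) = 788.2 K.
Isothermal, so P V is constant: T₄ = T₃; V₄ = V₃·(P₃/P₄) = 0.1219 m³.

V₄ ≈ 0.122 m³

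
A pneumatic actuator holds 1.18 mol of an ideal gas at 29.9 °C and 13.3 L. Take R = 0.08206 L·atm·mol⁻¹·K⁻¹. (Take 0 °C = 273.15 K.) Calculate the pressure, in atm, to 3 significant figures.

Convert: T = 303.05 K.
PV = nRT ⇒ P = nRT/V = (1.18 × 0.08206 × 303.05) / 13.3

P ≈ 2.21 atm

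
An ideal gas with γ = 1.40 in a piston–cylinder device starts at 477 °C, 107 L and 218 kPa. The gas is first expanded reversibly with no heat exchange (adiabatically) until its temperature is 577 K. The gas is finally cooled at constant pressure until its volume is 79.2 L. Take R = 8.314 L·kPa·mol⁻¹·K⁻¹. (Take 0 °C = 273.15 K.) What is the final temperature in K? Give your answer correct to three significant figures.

T₃ ≈ 222 K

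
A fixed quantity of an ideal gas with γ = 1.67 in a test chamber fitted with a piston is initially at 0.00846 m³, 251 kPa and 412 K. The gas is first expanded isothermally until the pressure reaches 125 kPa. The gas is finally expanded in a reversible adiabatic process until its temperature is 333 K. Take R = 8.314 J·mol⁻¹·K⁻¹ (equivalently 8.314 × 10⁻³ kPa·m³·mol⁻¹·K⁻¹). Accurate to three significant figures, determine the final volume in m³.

V₃ ≈ 0.0233 m³

T constant ⇒ Boyle's law P V = const: T₂ = T₁; V₂ = V₁·(P₁/P₂) = 0.01699 m³.
Adiabatic (γ = 1.67), T V^(γ−1) and P V^γ constant: P₃ = P₂·(T₃/T₂)^(γ/(γ−1)) = 73.53 kPa; V₃ = V₂·(T₂/T₃)^(1/(γ−1)) = 0.02334 m³.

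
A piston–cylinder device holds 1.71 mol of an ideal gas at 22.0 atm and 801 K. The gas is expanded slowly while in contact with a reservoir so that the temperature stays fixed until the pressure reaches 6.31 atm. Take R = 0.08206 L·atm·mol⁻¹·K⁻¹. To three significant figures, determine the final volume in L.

From PV = nRT: V₁ = nRT₁/P₁ = 5.109 L.
Isothermal, so P V is constant: T₂ = T₁; V₂ = V₁·(P₁/P₂) = 17.81 L.

V₂ ≈ 17.8 L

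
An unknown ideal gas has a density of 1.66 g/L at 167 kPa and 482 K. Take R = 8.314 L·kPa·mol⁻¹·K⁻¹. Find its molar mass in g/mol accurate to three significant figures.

ρ = PM/(RT) ⇒ M = ρRT/P = (1.66 × 8.314 × 482.0) / 167

M ≈ 39.8 g/mol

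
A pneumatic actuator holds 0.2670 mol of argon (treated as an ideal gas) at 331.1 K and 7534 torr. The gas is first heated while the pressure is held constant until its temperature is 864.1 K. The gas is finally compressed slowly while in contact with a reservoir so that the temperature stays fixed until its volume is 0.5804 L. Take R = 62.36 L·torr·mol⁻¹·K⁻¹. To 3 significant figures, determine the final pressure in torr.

From PV = nRT: V₁ = nRT₁/P₁ = 0.7317 L.
Isobaric, so V/T is constant: P₂ = P₁; V₂ = V₁·(T₂/T₁) = 1.910 L.
Isothermal, so P V is constant: T₃ = T₂; P₃ = P₂·(V₂/V₃) = 2.479e+04 torr.

P₃ ≈ 2.48e+04 torr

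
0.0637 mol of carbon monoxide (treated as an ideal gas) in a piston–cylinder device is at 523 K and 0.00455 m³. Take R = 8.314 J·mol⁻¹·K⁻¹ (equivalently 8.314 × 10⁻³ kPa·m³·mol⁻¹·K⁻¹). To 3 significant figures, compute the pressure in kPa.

P ≈ 60.9 kPa

PV = nRT ⇒ P = nRT/V = (0.0637 × 8.314 × 10⁻³ × 523) / 0.00455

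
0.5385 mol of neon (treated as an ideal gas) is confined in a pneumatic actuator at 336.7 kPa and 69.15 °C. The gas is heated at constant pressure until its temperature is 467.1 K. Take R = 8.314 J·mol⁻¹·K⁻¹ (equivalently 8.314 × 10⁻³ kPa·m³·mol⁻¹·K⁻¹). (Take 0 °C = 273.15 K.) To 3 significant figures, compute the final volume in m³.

V₂ ≈ 0.00621 m³

Convert: T₁ = 342.3 K.
From PV = nRT: V₁ = nRT₁/P₁ = 0.004552 m³.
P constant ⇒ V ∝ T: P₂ = P₁; V₂ = V₁·(T₂/T₁) = 0.006211 m³.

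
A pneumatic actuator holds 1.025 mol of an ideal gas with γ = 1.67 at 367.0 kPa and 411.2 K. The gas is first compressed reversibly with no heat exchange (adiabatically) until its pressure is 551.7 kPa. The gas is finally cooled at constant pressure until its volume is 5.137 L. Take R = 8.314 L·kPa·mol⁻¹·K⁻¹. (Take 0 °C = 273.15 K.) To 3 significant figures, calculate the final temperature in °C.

T₃ ≈ 59.4 °C

From PV = nRT: V₁ = nRT₁/P₁ = 9.548 L.
Reversible adiabatic, γ = 1.67: T₂ = T₁·(P₂/P₁)^((γ−1)/γ) = 484.3 K; V₂ = V₁·(P₁/P₂)^(1/γ) = 7.480 L.
Isobaric, so V/T is constant: P₃ = P₂; T₃ = T₂·(V₃/V₂) = 332.6 K.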